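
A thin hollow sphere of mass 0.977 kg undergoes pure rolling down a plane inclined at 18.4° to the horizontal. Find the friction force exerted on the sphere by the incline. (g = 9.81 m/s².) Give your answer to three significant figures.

f ≈ 1.21 N

With I = (2/3)MR², the ratio k = I/(MR²) is 2/3.
Along the incline Mg sinθ − f = Ma, and torque about the center fR = Iα = kMR²(a/R) gives f = kMa.
Combining, a = g sinθ/(1+k) and f = kMa = kMg sinθ/(1+k).
f = (2/3) × 0.977 × 9.81 × sin18.4° / 1.667 ≈ 1.21 N.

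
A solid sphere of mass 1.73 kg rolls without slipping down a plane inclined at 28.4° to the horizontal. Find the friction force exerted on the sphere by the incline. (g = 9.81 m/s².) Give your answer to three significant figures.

The moment of inertia is (2/5)MR², giving k ≡ I/(MR²) = 0.4.
Translational: Mg sinθ − f = Ma. Rotational about the CM: fR = Iα = kMRa, so f = kMa.
Combining, a = g sinθ/(1+k) and f = kMa = kMg sinθ/(1+k).
f = 0.4 × 1.73 × 9.81 × sin28.4° / 1.4 ≈ 2.31 N.

f ≈ 2.31 N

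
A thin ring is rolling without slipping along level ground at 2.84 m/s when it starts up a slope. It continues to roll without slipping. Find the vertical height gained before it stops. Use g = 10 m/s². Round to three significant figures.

For this body I = MR², i.e. k = I/(MR²) = 1.
The rolling condition ω = v/R makes the rotational term ½I(v/R)² = ½kMv², so KE_total = ½(1+k)Mv² = Mv².
All of this converts to potential energy at the highest point: Mv₀² = Mgh.
Thus h = (1+k)v₀²/(2g) = 2 × 2.84² / (2 × 10) ≈ 0.807 m.

h ≈ 0.807 m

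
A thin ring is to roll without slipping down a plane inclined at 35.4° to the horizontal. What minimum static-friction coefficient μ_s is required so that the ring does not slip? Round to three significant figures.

μ_min ≈ 0.355

The moment of inertia is MR², giving k ≡ I/(MR²) = 1.
Newton's second law down the slope: Mg sinθ − f = Ma. The torque equation fR = Iα (with α = a/R) gives f = kMa.
These give a = g sinθ/(1+k) and the required friction f = kMg sinθ/(1+k).
The normal force is N = Mg cosθ, so μ_min = f/N = k tanθ/(1+k).
μ_min = 1 × tan35.4° / 2 ≈ 0.355.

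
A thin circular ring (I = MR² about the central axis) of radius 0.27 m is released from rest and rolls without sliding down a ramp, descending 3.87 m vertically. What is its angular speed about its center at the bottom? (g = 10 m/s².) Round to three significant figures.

ω ≈ 23.0 rad/s

With I = MR², the ratio k = I/(MR²) is 1.
Rolling without slipping gives ω = v/R, so the total kinetic energy is ½Mv² + ½Iω² = ½(1+k)Mv² = Mv².
Energy conservation Mgh = ½(1+k)Mv² gives v = √(2gh/(1+k)) = √(2 × 10 × 3.87 / 2) = 6.221 m/s.
Then ω = v/R = 6.221 / 0.27 ≈ 23.0 rad/s.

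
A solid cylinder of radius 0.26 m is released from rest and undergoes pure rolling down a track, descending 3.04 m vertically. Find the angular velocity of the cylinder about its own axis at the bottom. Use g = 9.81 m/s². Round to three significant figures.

ω ≈ 24.3 rad/s

Here I = (1/2)MR², so the shape factor k = I/(MR²) = 0.5.
Since it rolls without slipping, ω = v/R and KE = ½Mv² + ½Iω² = ½(1+k)Mv² = (3/4)Mv².
Energy conservation Mgh = ½(1+k)Mv² gives v = √(2gh/(1+k)) = √(2 × 9.81 × 3.04 / 1.5) = 6.306 m/s.
The angular speed follows from ω = v/R = 6.306/0.26 ≈ 24.3 rad/s.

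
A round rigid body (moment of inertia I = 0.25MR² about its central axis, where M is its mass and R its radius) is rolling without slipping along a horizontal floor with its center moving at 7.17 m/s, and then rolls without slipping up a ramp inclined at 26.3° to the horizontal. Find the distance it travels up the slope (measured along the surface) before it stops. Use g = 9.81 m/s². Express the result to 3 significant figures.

For this body I = 0.25MR², i.e. k = I/(MR²) = 0.25.
Rolling without slipping gives ω = v/R, so the total kinetic energy is ½Mv² + ½Iω² = ½(1+k)Mv² = (5/8)Mv².
Setting this equal to Mgh gives the vertical rise h = (1+k)v₀²/(2g) = 1.25×7.17²/(2×9.81) = 3.275 m.
The distance along the slope is d = h/sinθ = 3.275/sin26.3° ≈ 7.39 m.

d ≈ 7.39 m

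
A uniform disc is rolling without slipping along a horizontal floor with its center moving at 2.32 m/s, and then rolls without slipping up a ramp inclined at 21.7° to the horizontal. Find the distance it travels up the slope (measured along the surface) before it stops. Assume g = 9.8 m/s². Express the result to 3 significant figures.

The moment of inertia is (1/2)MR², giving k ≡ I/(MR²) = 0.5.
Since it rolls without slipping, ω = v/R and KE = ½Mv² + ½Iω² = ½(1+k)Mv² = (3/4)Mv².
Setting this equal to Mgh gives the vertical rise h = (1+k)v₀²/(2g) = 1.5×2.32²/(2×9.8) = 0.4119 m.
The distance along the slope is d = h/sinθ = 0.4119/sin21.7° ≈ 1.11 m.

d ≈ 1.11 m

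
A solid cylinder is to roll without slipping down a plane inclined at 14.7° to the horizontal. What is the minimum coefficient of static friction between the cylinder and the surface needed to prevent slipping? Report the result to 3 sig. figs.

The moment of inertia is (1/2)MR², giving k ≡ I/(MR²) = 0.5.
Newton's second law down the slope: Mg sinθ − f = Ma. The torque equation fR = Iα (with α = a/R) gives f = kMa.
These give a = g sinθ/(1+k) and the required friction f = kMg sinθ/(1+k).
With N = Mg cosθ, the no-slip condition f ≤ μN gives μ_min = f/N = k tanθ/(1+k).
μ_min = 0.5 × tan14.7° / 1.5 ≈ 0.0874.

μ_min ≈ 0.0874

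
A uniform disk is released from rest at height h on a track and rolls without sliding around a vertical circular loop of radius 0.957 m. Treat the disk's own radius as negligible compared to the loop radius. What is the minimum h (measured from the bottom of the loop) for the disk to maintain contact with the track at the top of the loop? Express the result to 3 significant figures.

For this body I = (1/2)MR², i.e. k = I/(MR²) = 0.5.
At the top of the loop, the minimum-contact condition is Mg = Mv_top²/r, so v_top² = gr.
With ω = v/R, the kinetic energy at speed v is ½(1+k)Mv² = (3/4)Mv².
Energy conservation from release (height h) to the top (height 2r): Mgh = Mg(2r) + (3/4)M·gr.
Thus h_min = 2r + (1+k)r/2 = r(2 + 1.5/2) = 0.957 × 2.75 ≈ 2.63 m.

h_min ≈ 2.63 m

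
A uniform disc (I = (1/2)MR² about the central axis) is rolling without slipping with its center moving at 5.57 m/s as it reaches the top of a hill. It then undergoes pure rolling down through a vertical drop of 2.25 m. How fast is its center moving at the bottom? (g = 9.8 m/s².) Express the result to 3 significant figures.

v ≈ 7.77 m/s

For this body I = (1/2)MR², i.e. k = I/(MR²) = 0.5.
Since it rolls without slipping, ω = v/R and KE = ½Mv² + ½Iω² = ½(1+k)Mv² = (3/4)Mv².
Conserving energy between top and bottom: (3/4)Mv² = (3/4)Mv₀² + Mgh, hence v² = v₀² + 2gh/(1+k).
v = √(5.57² + 2×9.8×2.25/1.5) = √60.42 ≈ 7.77 m/s.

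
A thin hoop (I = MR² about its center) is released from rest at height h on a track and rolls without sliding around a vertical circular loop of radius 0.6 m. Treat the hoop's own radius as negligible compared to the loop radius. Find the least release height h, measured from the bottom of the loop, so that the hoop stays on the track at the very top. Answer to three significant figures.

Here I = MR², so the shape factor k = I/(MR²) = 1.
At the top of the loop, the minimum-contact condition is Mg = Mv_top²/r, so v_top² = gr.
With ω = v/R, the kinetic energy at speed v is ½(1+k)Mv² = Mv².
Energy conservation from release (height h) to the top (height 2r): Mgh = Mg(2r) + M·gr.
Thus h_min = 2r + (1+k)r/2 = r(2 + 2/2) = 0.6 × 3 ≈ 1.80 m.

h_min ≈ 1.80 m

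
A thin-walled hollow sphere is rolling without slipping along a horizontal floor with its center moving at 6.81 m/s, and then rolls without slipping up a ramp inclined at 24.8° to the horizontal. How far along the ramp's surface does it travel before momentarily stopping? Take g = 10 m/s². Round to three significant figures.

d ≈ 9.21 m

Here I = (2/3)MR², so the shape factor k = I/(MR²) = 2/3.
The rolling condition ω = v/R makes the rotational term ½I(v/R)² = ½kMv², so KE_total = ½(1+k)Mv² = (5/6)Mv².
Setting this equal to Mgh gives the vertical rise h = (1+k)v₀²/(2g) = 1.667×6.81²/(2×10) = 3.865 m.
Along the incline, d = h/sinθ = 3.865/sin24.8° ≈ 9.21 m.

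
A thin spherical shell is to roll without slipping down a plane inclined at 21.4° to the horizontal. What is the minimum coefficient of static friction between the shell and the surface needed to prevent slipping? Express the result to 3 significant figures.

For this body I = (2/3)MR², i.e. k = I/(MR²) = 2/3.
Along the incline Mg sinθ − f = Ma, and torque about the center fR = Iα = kMR²(a/R) gives f = kMa.
These give a = g sinθ/(1+k) and the required friction f = kMg sinθ/(1+k).
The normal force is N = Mg cosθ, so μ_min = f/N = k tanθ/(1+k).
μ_min = (2/3) × tan21.4° / 1.667 ≈ 0.157.

μ_min ≈ 0.157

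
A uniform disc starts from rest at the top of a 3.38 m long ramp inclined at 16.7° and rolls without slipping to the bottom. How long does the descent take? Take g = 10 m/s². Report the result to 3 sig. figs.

Here I = (1/2)MR², so the shape factor k = I/(MR²) = 0.5.
Along the incline Mg sinθ − f = Ma, and torque about the center fR = Iα = kMR²(a/R) gives f = kMa.
Hence a = g sinθ/(1+k) = 10×sin16.7°/1.5 = 1.916 m/s².
Starting from rest, L = ½at², so t = √(2L/a) = √(2×3.38/1.916) ≈ 1.88 s.

t ≈ 1.88 s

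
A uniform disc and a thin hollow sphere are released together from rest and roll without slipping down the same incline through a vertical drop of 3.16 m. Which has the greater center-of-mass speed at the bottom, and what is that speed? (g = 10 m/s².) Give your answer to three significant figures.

For rolling without slipping, Mgh = ½(1+k)Mv² where k = I/(MR²), so v = √(2gh/(1+k)).
Uniform disc: k = 0.5, giving v = √(2×10×3.16/1.5) = 6.491 m/s.
Thin hollow sphere: k = 2/3, giving v = √(2×10×3.16/1.667) = 6.158 m/s.
The smaller k wins: the uniform disc, at ≈ 6.49 m/s.

the uniform disc, at v ≈ 6.49 m/s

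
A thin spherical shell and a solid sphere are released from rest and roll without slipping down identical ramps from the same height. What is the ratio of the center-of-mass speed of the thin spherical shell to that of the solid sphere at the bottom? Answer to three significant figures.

v_ratio ≈ 0.917

Each satisfies Mgh = ½(1+k)Mv² with k = I/(MR²), so v ∝ 1/√(1+k).
For the thin spherical shell k = 2/3; for the solid sphere k = 0.4.
v₁/v₂ = √((1+k₂)/(1+k₁)) = √(1.4/1.667) ≈ 0.917.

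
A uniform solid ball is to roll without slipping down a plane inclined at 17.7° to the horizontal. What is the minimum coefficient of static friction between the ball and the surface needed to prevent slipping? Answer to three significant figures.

With I = (2/5)MR², the ratio k = I/(MR²) is 0.4.
Newton's second law down the slope: Mg sinθ − f = Ma. The torque equation fR = Iα (with α = a/R) gives f = kMa.
These give a = g sinθ/(1+k) and the required friction f = kMg sinθ/(1+k).
With N = Mg cosθ, the no-slip condition f ≤ μN gives μ_min = f/N = k tanθ/(1+k).
μ_min = 0.4 × tan17.7° / 1.4 ≈ 0.0912.

μ_min ≈ 0.0912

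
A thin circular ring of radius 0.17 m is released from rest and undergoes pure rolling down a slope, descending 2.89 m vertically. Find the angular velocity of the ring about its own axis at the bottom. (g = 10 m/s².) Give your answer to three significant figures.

ω ≈ 31.6 rad/s

The moment of inertia is MR², giving k ≡ I/(MR²) = 1.
Pure rolling means v = ωR; then KE = ½Mv² + ½I(v/R)² = ½(1+k)Mv² = Mv².
Energy conservation Mgh = ½(1+k)Mv² gives v = √(2gh/(1+k)) = √(2 × 10 × 2.89 / 2) = 5.376 m/s.
Then ω = v/R = 5.376 / 0.17 ≈ 31.6 rad/s.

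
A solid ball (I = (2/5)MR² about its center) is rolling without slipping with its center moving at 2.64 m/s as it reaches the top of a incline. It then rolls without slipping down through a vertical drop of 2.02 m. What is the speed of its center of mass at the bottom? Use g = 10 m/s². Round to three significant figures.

With I = (2/5)MR², the ratio k = I/(MR²) is 0.4.
The rolling condition ω = v/R makes the rotational term ½I(v/R)² = ½kMv², so KE_total = ½(1+k)Mv² = (7/10)Mv².
Conserving energy between top and bottom: (7/10)Mv² = (7/10)Mv₀² + Mgh, hence v² = v₀² + 2gh/(1+k).
v = √(2.64² + 2×10×2.02/1.4) = √35.83 ≈ 5.99 m/s.

v ≈ 5.99 m/s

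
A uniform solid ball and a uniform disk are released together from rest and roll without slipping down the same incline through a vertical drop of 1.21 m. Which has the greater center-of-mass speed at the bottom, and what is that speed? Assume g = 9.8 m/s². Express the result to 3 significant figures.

For rolling without slipping, Mgh = ½(1+k)Mv² where k = I/(MR²), so v = √(2gh/(1+k)).
Uniform solid ball: k = 0.4, giving v = √(2×9.8×1.21/1.4) = 4.116 m/s.
Uniform disk: k = 0.5, giving v = √(2×9.8×1.21/1.5) = 3.976 m/s.
The smaller k wins: the uniform solid ball, at ≈ 4.12 m/s.

the uniform solid ball, at v ≈ 4.12 m/s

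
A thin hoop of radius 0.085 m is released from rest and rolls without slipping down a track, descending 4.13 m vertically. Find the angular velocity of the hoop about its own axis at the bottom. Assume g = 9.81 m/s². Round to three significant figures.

ω ≈ 74.9 rad/s

Here I = MR², so the shape factor k = I/(MR²) = 1.
Since it rolls without slipping, ω = v/R and KE = ½Mv² + ½Iω² = ½(1+k)Mv² = Mv².
Energy conservation Mgh = ½(1+k)Mv² gives v = √(2gh/(1+k)) = √(2 × 9.81 × 4.13 / 2) = 6.365 m/s.
The angular speed follows from ω = v/R = 6.365/0.085 ≈ 74.9 rad/s.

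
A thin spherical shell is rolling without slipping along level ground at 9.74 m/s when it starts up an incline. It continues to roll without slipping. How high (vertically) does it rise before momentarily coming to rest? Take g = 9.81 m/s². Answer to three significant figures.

h ≈ 8.06 m

For this body I = (2/3)MR², i.e. k = I/(MR²) = 2/3.
Since it rolls without slipping, ω = v/R and KE = ½Mv² + ½Iω² = ½(1+k)Mv² = (5/6)Mv².
All of this converts to potential energy at the highest point: (5/6)Mv₀² = Mgh.
Thus h = (1+k)v₀²/(2g) = 1.667 × 9.74² / (2 × 9.81) ≈ 8.06 m.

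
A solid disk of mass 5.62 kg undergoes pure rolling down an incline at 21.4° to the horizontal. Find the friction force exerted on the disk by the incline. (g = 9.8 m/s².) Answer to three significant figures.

f ≈ 6.70 N

With I = (1/2)MR², the ratio k = I/(MR²) is 0.5.
Newton's second law down the slope: Mg sinθ − f = Ma. The torque equation fR = Iα (with α = a/R) gives f = kMa.
Combining, a = g sinθ/(1+k) and f = kMa = kMg sinθ/(1+k).
f = 0.5 × 5.62 × 9.8 × sin21.4° / 1.5 ≈ 6.70 N.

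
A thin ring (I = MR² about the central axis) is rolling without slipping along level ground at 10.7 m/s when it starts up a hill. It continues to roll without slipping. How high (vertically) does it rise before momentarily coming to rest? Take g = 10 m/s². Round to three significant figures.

Here I = MR², so the shape factor k = I/(MR²) = 1.
Since it rolls without slipping, ω = v/R and KE = ½Mv² + ½Iω² = ½(1+k)Mv² = Mv².
At the top the kinetic energy is zero, so Mv₀² = Mgh.
Thus h = (1+k)v₀²/(2g) = 2 × 10.7² / (2 × 10) ≈ 11.4 m.

h ≈ 11.4 m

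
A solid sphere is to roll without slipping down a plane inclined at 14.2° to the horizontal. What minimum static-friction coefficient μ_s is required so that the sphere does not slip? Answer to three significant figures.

With I = (2/5)MR², the ratio k = I/(MR²) is 0.4.
Newton's second law down the slope: Mg sinθ − f = Ma. The torque equation fR = Iα (with α = a/R) gives f = kMa.
These give a = g sinθ/(1+k) and the required friction f = kMg sinθ/(1+k).
The normal force is N = Mg cosθ, so μ_min = f/N = k tanθ/(1+k).
μ_min = 0.4 × tan14.2° / 1.4 ≈ 0.0723.

μ_min ≈ 0.0723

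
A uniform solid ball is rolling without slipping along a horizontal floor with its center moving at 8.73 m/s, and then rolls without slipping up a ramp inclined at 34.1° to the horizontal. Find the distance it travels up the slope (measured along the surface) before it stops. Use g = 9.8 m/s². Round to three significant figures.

Here I = (2/5)MR², so the shape factor k = I/(MR²) = 0.4.
The rolling condition ω = v/R makes the rotational term ½I(v/R)² = ½kMv², so KE_total = ½(1+k)Mv² = (7/10)Mv².
Setting this equal to Mgh gives the vertical rise h = (1+k)v₀²/(2g) = 1.4×8.73²/(2×9.8) = 5.444 m.
The distance along the slope is d = h/sinθ = 5.444/sin34.1° ≈ 9.71 m.

d ≈ 9.71 m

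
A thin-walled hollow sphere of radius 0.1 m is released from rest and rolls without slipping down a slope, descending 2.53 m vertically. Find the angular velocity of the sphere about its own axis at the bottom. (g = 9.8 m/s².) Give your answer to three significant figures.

With I = (2/3)MR², the ratio k = I/(MR²) is 2/3.
Rolling without slipping gives ω = v/R, so the total kinetic energy is ½Mv² + ½Iω² = ½(1+k)Mv² = (5/6)Mv².
Energy conservation Mgh = ½(1+k)Mv² gives v = √(2gh/(1+k)) = √(2 × 9.8 × 2.53 / 1.667) = 5.455 m/s.
Then ω = v/R = 5.455 / 0.1 ≈ 54.5 rad/s.

ω ≈ 54.5 rad/s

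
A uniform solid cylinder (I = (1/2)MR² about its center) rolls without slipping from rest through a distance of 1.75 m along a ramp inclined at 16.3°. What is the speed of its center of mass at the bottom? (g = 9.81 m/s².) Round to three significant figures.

Here I = (1/2)MR², so the shape factor k = I/(MR²) = 0.5.
Pure rolling means v = ωR; then KE = ½Mv² + ½I(v/R)² = ½(1+k)Mv² = (3/4)Mv².
The vertical drop is h = L sinθ = 1.75 × sin16.3° = 0.4912 m.
Setting Mgh = (3/4)Mv² gives v = √(2gh/(1+k)) = √(2·9.81·0.4912/1.5) ≈ 2.53 m/s.

v ≈ 2.53 m/s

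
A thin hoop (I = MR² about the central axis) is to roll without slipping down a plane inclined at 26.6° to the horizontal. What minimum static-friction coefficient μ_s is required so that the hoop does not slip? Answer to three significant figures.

The moment of inertia is MR², giving k ≡ I/(MR²) = 1.
Translational: Mg sinθ − f = Ma. Rotational about the CM: fR = Iα = kMRa, so f = kMa.
These give a = g sinθ/(1+k) and the required friction f = kMg sinθ/(1+k).
With N = Mg cosθ, the no-slip condition f ≤ μN gives μ_min = f/N = k tanθ/(1+k).
μ_min = 1 × tan26.6° / 2 ≈ 0.250.

μ_min ≈ 0.250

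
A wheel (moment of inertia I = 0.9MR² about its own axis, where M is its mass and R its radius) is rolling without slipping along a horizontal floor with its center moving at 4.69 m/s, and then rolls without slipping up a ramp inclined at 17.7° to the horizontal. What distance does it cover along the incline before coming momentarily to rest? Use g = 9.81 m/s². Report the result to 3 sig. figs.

Here I = 0.9MR², so the shape factor k = I/(MR²) = 0.9.
Pure rolling means v = ωR; then KE = ½Mv² + ½I(v/R)² = ½(1+k)Mv² = (19/20)Mv².
Setting this equal to Mgh gives the vertical rise h = (1+k)v₀²/(2g) = 1.9×4.69²/(2×9.81) = 2.13 m.
The distance along the slope is d = h/sinθ = 2.13/sin17.7° ≈ 7.01 m.

d ≈ 7.01 m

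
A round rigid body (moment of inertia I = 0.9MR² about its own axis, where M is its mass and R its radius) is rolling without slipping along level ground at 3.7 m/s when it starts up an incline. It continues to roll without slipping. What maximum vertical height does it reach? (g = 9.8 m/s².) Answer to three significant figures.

h ≈ 1.33 m

Here I = 0.9MR², so the shape factor k = I/(MR²) = 0.9.
The rolling condition ω = v/R makes the rotational term ½I(v/R)² = ½kMv², so KE_total = ½(1+k)Mv² = (19/20)Mv².
At the top the kinetic energy is zero, so (19/20)Mv₀² = Mgh.
Thus h = (1+k)v₀²/(2g) = 1.9 × 3.7² / (2 × 9.8) ≈ 1.33 m.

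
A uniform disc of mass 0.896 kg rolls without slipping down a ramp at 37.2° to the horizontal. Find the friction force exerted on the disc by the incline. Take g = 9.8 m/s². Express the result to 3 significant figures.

The moment of inertia is (1/2)MR², giving k ≡ I/(MR²) = 0.5.
Translational: Mg sinθ − f = Ma. Rotational about the CM: fR = Iα = kMRa, so f = kMa.
Combining, a = g sinθ/(1+k) and f = kMa = kMg sinθ/(1+k).
f = 0.5 × 0.896 × 9.8 × sin37.2° / 1.5 ≈ 1.77 N.

f ≈ 1.77 N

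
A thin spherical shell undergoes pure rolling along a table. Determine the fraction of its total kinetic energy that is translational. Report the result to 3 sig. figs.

fraction ≈ 0.600

The moment of inertia is (2/3)MR², giving k ≡ I/(MR²) = 2/3.
With ω = v/R, KE_trans = ½Mv² and KE_rot = ½Iω² = ½kMv², so KE_total = ½(1+k)Mv².
The translational fraction is therefore 1/(1+k) = 1/1.667 ≈ 0.600.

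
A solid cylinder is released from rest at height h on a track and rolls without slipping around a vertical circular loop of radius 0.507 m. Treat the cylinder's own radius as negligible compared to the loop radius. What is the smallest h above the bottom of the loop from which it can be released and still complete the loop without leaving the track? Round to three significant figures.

h_min ≈ 1.39 m

For this body I = (1/2)MR², i.e. k = I/(MR²) = 0.5.
At the top, contact is just lost when gravity alone supplies the centripetal force: Mg = Mv_top²/r, i.e. v_top² = gr.
With ω = v/R, the kinetic energy at speed v is ½(1+k)Mv² = (3/4)Mv².
Energy conservation from release (height h) to the top (height 2r): Mgh = Mg(2r) + (3/4)M·gr.
Thus h_min = 2r + (1+k)r/2 = r(2 + 1.5/2) = 0.507 × 2.75 ≈ 1.39 m.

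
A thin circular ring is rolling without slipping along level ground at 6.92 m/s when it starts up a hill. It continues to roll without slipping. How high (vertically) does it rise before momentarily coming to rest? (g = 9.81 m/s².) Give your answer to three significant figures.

h ≈ 4.88 m

With I = MR², the ratio k = I/(MR²) is 1.
Pure rolling means v = ωR; then KE = ½Mv² + ½I(v/R)² = ½(1+k)Mv² = Mv².
At the top the kinetic energy is zero, so Mv₀² = Mgh.
Thus h = (1+k)v₀²/(2g) = 2 × 6.92² / (2 × 9.81) ≈ 4.88 m.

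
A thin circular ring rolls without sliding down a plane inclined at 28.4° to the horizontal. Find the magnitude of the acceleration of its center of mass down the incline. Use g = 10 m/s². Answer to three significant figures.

a ≈ 2.38 m/s²

For this body I = MR², i.e. k = I/(MR²) = 1.
Translational: Mg sinθ − f = Ma. Rotational about the CM: fR = Iα = kMRa, so f = kMa.
Eliminating f: Mg sinθ = (1+k)Ma, so a = g sinθ/(1+k) = 10 × sin28.4° / 2 ≈ 2.38 m/s².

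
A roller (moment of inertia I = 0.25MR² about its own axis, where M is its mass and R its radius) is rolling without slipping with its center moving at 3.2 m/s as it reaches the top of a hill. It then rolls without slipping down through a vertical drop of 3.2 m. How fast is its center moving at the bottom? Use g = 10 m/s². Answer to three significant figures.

For this body I = 0.25MR², i.e. k = I/(MR²) = 0.25.
Rolling without slipping gives ω = v/R, so the total kinetic energy is ½Mv² + ½Iω² = ½(1+k)Mv² = (5/8)Mv².
Conserving energy between top and bottom: (5/8)Mv² = (5/8)Mv₀² + Mgh, hence v² = v₀² + 2gh/(1+k).
v = √(3.2² + 2×10×3.2/1.25) = √61.44 ≈ 7.84 m/s.

v ≈ 7.84 m/s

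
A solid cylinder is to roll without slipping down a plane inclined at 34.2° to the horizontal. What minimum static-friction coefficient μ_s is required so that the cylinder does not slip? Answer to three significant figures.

μ_min ≈ 0.227

For this body I = (1/2)MR², i.e. k = I/(MR²) = 0.5.
Along the incline Mg sinθ − f = Ma, and torque about the center fR = Iα = kMR²(a/R) gives f = kMa.
These give a = g sinθ/(1+k) and the required friction f = kMg sinθ/(1+k).
The normal force is N = Mg cosθ, so μ_min = f/N = k tanθ/(1+k).
μ_min = 0.5 × tan34.2° / 1.5 ≈ 0.227.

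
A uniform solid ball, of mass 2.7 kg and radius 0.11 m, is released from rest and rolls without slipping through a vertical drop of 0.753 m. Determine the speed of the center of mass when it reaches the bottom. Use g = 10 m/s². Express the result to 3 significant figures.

v ≈ 3.28 m/s

With I = (2/5)MR², the ratio k = I/(MR²) is 0.4.
Rolling without slipping gives ω = v/R, so the total kinetic energy is ½Mv² + ½Iω² = ½(1+k)Mv² = (7/10)Mv².
Setting Mgh = (7/10)Mv² gives v = √(2gh/(1+k)) = √(2·10·0.753/1.4) ≈ 3.28 m/s.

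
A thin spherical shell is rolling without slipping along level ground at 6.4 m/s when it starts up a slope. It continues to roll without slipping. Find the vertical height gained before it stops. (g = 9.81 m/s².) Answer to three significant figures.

h ≈ 3.48 m

With I = (2/3)MR², the ratio k = I/(MR²) is 2/3.
Pure rolling means v = ωR; then KE = ½Mv² + ½I(v/R)² = ½(1+k)Mv² = (5/6)Mv².
All of this converts to potential energy at the highest point: (5/6)Mv₀² = Mgh.
Thus h = (1+k)v₀²/(2g) = 1.667 × 6.4² / (2 × 9.81) ≈ 3.48 m.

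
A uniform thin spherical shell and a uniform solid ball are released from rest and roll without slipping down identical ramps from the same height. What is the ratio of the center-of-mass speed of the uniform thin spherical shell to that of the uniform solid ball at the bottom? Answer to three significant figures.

Each satisfies Mgh = ½(1+k)Mv² with k = I/(MR²), so v ∝ 1/√(1+k).
For the uniform thin spherical shell k = 2/3; for the uniform solid ball k = 0.4.
v₁/v₂ = √((1+k₂)/(1+k₁)) = √(1.4/1.667) ≈ 0.917.

v_ratio ≈ 0.917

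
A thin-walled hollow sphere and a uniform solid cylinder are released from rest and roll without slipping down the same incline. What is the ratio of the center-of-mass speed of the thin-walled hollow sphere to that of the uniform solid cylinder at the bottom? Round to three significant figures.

v_ratio ≈ 0.949

Each satisfies Mgh = ½(1+k)Mv² with k = I/(MR²), so v ∝ 1/√(1+k).
For the thin-walled hollow sphere k = 2/3; for the uniform solid cylinder k = 0.5.
v₁/v₂ = √((1+k₂)/(1+k₁)) = √(1.5/1.667) ≈ 0.949.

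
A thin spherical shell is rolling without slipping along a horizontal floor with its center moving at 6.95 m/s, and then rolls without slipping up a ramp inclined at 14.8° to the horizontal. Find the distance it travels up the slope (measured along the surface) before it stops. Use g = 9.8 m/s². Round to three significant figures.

d ≈ 16.1 m

The moment of inertia is (2/3)MR², giving k ≡ I/(MR²) = 2/3.
Since it rolls without slipping, ω = v/R and KE = ½Mv² + ½Iω² = ½(1+k)Mv² = (5/6)Mv².
Setting this equal to Mgh gives the vertical rise h = (1+k)v₀²/(2g) = 1.667×6.95²/(2×9.8) = 4.107 m.
Along the incline, d = h/sinθ = 4.107/sin14.8° ≈ 16.1 m.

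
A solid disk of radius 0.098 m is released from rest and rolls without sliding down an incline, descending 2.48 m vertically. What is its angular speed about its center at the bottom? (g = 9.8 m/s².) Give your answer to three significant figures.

For this body I = (1/2)MR², i.e. k = I/(MR²) = 0.5.
Since it rolls without slipping, ω = v/R and KE = ½Mv² + ½Iω² = ½(1+k)Mv² = (3/4)Mv².
Energy conservation Mgh = ½(1+k)Mv² gives v = √(2gh/(1+k)) = √(2 × 9.8 × 2.48 / 1.5) = 5.693 m/s.
The angular speed follows from ω = v/R = 5.693/0.098 ≈ 58.1 rad/s.

ω ≈ 58.1 rad/s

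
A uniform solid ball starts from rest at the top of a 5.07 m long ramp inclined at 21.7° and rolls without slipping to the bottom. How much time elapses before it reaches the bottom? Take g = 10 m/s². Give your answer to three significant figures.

t ≈ 1.96 s

For this body I = (2/5)MR², i.e. k = I/(MR²) = 0.4.
Newton's second law down the slope: Mg sinθ − f = Ma. The torque equation fR = Iα (with α = a/R) gives f = kMa.
Hence a = g sinθ/(1+k) = 10×sin21.7°/1.4 = 2.641 m/s².
Starting from rest, L = ½at², so t = √(2L/a) = √(2×5.07/2.641) ≈ 1.96 s.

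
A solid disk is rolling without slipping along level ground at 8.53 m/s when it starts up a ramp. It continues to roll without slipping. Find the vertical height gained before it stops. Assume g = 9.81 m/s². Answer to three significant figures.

The moment of inertia is (1/2)MR², giving k ≡ I/(MR²) = 0.5.
Rolling without slipping gives ω = v/R, so the total kinetic energy is ½Mv² + ½Iω² = ½(1+k)Mv² = (3/4)Mv².
All of this converts to potential energy at the highest point: (3/4)Mv₀² = Mgh.
Thus h = (1+k)v₀²/(2g) = 1.5 × 8.53² / (2 × 9.81) ≈ 5.56 m.

h ≈ 5.56 m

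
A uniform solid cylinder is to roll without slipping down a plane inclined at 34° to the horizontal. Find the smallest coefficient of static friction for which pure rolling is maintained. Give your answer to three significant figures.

The moment of inertia is (1/2)MR², giving k ≡ I/(MR²) = 0.5.
Newton's second law down the slope: Mg sinθ − f = Ma. The torque equation fR = Iα (with α = a/R) gives f = kMa.
These give a = g sinθ/(1+k) and the required friction f = kMg sinθ/(1+k).
The normal force is N = Mg cosθ, so μ_min = f/N = k tanθ/(1+k).
μ_min = 0.5 × tan34° / 1.5 ≈ 0.225.

μ_min ≈ 0.225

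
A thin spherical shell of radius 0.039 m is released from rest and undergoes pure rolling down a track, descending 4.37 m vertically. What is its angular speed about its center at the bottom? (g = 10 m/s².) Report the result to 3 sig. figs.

The moment of inertia is (2/3)MR², giving k ≡ I/(MR²) = 2/3.
Rolling without slipping gives ω = v/R, so the total kinetic energy is ½Mv² + ½Iω² = ½(1+k)Mv² = (5/6)Mv².
Energy conservation Mgh = ½(1+k)Mv² gives v = √(2gh/(1+k)) = √(2 × 10 × 4.37 / 1.667) = 7.242 m/s.
The angular speed follows from ω = v/R = 7.242/0.039 ≈ 186 rad/s.

ω ≈ 186 rad/s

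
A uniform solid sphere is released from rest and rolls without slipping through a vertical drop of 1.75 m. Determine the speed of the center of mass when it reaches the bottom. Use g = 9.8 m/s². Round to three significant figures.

v ≈ 4.95 m/s

The moment of inertia is (2/5)MR², giving k ≡ I/(MR²) = 0.4.
Pure rolling means v = ωR; then KE = ½Mv² + ½I(v/R)² = ½(1+k)Mv² = (7/10)Mv².
Energy conservation: Mgh = (7/10)Mv², so v = √(2gh/(1+k)) = √(2 × 9.8 × 1.75 / 1.4) ≈ 4.95 m/s.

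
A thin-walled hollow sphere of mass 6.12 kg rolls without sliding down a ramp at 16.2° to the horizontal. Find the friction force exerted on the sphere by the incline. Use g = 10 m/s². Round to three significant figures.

The moment of inertia is (2/3)MR², giving k ≡ I/(MR²) = 2/3.
Along the incline Mg sinθ − f = Ma, and torque about the center fR = Iα = kMR²(a/R) gives f = kMa.
Combining, a = g sinθ/(1+k) and f = kMa = kMg sinθ/(1+k).
f = (2/3) × 6.12 × 10 × sin16.2° / 1.667 ≈ 6.83 N.

f ≈ 6.83 N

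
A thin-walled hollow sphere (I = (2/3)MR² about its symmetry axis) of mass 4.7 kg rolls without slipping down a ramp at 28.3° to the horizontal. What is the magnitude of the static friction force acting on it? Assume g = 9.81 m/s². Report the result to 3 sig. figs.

f ≈ 8.74 N

Here I = (2/3)MR², so the shape factor k = I/(MR²) = 2/3.
Newton's second law down the slope: Mg sinθ − f = Ma. The torque equation fR = Iα (with α = a/R) gives f = kMa.
Combining, a = g sinθ/(1+k) and f = kMa = kMg sinθ/(1+k).
f = (2/3) × 4.7 × 9.81 × sin28.3° / 1.667 ≈ 8.74 N.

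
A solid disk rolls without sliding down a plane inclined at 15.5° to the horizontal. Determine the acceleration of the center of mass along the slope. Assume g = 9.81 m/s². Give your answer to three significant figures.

a ≈ 1.75 m/s²

Here I = (1/2)MR², so the shape factor k = I/(MR²) = 0.5.
Translational: Mg sinθ − f = Ma. Rotational about the CM: fR = Iα = kMRa, so f = kMa.
Eliminating f: Mg sinθ = (1+k)Ma, so a = g sinθ/(1+k) = 9.81 × sin15.5° / 1.5 ≈ 1.75 m/s².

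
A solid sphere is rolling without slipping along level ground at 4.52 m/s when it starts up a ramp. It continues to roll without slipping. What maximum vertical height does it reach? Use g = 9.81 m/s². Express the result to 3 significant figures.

The moment of inertia is (2/5)MR², giving k ≡ I/(MR²) = 0.4.
Pure rolling means v = ωR; then KE = ½Mv² + ½I(v/R)² = ½(1+k)Mv² = (7/10)Mv².
At the top the kinetic energy is zero, so (7/10)Mv₀² = Mgh.
Thus h = (1+k)v₀²/(2g) = 1.4 × 4.52² / (2 × 9.81) ≈ 1.46 m.

h ≈ 1.46 m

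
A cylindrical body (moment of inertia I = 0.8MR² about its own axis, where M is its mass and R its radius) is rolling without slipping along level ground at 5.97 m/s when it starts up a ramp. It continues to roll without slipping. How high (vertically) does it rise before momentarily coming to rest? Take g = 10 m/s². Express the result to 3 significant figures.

h ≈ 3.21 m

The moment of inertia is 0.8MR², giving k ≡ I/(MR²) = 0.8.
Pure rolling means v = ωR; then KE = ½Mv² + ½I(v/R)² = ½(1+k)Mv² = (9/10)Mv².
At the top the kinetic energy is zero, so (9/10)Mv₀² = Mgh.
Thus h = (1+k)v₀²/(2g) = 1.8 × 5.97² / (2 × 10) ≈ 3.21 m.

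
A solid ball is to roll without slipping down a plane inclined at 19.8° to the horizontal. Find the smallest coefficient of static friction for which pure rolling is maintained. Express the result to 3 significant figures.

The moment of inertia is (2/5)MR², giving k ≡ I/(MR²) = 0.4.
Newton's second law down the slope: Mg sinθ − f = Ma. The torque equation fR = Iα (with α = a/R) gives f = kMa.
These give a = g sinθ/(1+k) and the required friction f = kMg sinθ/(1+k).
With N = Mg cosθ, the no-slip condition f ≤ μN gives μ_min = f/N = k tanθ/(1+k).
μ_min = 0.4 × tan19.8° / 1.4 ≈ 0.103.

μ_min ≈ 0.103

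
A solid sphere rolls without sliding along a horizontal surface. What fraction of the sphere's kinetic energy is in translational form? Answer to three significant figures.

fraction ≈ 0.714

Here I = (2/5)MR², so the shape factor k = I/(MR²) = 0.4.
With ω = v/R, KE_trans = ½Mv² and KE_rot = ½Iω² = ½kMv², so KE_total = ½(1+k)Mv².
The translational fraction is therefore 1/(1+k) = 1/1.4 ≈ 0.714.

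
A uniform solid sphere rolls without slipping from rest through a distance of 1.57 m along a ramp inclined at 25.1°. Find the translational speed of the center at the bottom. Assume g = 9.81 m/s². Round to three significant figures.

The moment of inertia is (2/5)MR², giving k ≡ I/(MR²) = 0.4.
Rolling without slipping gives ω = v/R, so the total kinetic energy is ½Mv² + ½Iω² = ½(1+k)Mv² = (7/10)Mv².
The vertical drop is h = L sinθ = 1.57 × sin25.1° = 0.666 m.
Setting Mgh = (7/10)Mv² gives v = √(2gh/(1+k)) = √(2·9.81·0.666/1.4) ≈ 3.06 m/s.

v ≈ 3.06 m/s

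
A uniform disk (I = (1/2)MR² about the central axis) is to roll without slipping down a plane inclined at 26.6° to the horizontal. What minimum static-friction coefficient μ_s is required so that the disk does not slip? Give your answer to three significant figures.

μ_min ≈ 0.167

Here I = (1/2)MR², so the shape factor k = I/(MR²) = 0.5.
Translational: Mg sinθ − f = Ma. Rotational about the CM: fR = Iα = kMRa, so f = kMa.
These give a = g sinθ/(1+k) and the required friction f = kMg sinθ/(1+k).
With N = Mg cosθ, the no-slip condition f ≤ μN gives μ_min = f/N = k tanθ/(1+k).
μ_min = 0.5 × tan26.6° / 1.5 ≈ 0.167.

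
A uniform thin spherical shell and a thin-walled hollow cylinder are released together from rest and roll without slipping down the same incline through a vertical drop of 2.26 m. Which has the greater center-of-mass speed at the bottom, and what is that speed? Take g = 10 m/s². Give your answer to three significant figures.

For rolling without slipping, Mgh = ½(1+k)Mv² where k = I/(MR²), so v = √(2gh/(1+k)).
Uniform thin spherical shell: k = 2/3, giving v = √(2×10×2.26/1.667) = 5.208 m/s.
Thin-walled hollow cylinder: k = 1, giving v = √(2×10×2.26/2) = 4.754 m/s.
The smaller k wins: the uniform thin spherical shell, at ≈ 5.21 m/s.

the uniform thin spherical shell, at v ≈ 5.21 m/s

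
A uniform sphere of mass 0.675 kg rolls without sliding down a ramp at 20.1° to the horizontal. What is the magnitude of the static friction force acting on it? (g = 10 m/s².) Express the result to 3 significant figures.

Here I = (2/5)MR², so the shape factor k = I/(MR²) = 0.4.
Translational: Mg sinθ − f = Ma. Rotational about the CM: fR = Iα = kMRa, so f = kMa.
Combining, a = g sinθ/(1+k) and f = kMa = kMg sinθ/(1+k).
f = 0.4 × 0.675 × 10 × sin20.1° / 1.4 ≈ 0.663 N.

f ≈ 0.663 N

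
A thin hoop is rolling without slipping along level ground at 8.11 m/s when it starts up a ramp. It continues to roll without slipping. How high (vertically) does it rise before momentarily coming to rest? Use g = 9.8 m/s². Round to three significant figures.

Here I = MR², so the shape factor k = I/(MR²) = 1.
The rolling condition ω = v/R makes the rotational term ½I(v/R)² = ½kMv², so KE_total = ½(1+k)Mv² = Mv².
All of this converts to potential energy at the highest point: Mv₀² = Mgh.
Thus h = (1+k)v₀²/(2g) = 2 × 8.11² / (2 × 9.8) ≈ 6.71 m.

h ≈ 6.71 m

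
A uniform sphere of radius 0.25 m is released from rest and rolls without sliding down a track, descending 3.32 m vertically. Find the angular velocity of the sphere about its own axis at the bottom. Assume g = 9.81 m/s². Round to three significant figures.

With I = (2/5)MR², the ratio k = I/(MR²) is 0.4.
Pure rolling means v = ωR; then KE = ½Mv² + ½I(v/R)² = ½(1+k)Mv² = (7/10)Mv².
Energy conservation Mgh = ½(1+k)Mv² gives v = √(2gh/(1+k)) = √(2 × 9.81 × 3.32 / 1.4) = 6.821 m/s.
The angular speed follows from ω = v/R = 6.821/0.25 ≈ 27.3 rad/s.

ω ≈ 27.3 rad/s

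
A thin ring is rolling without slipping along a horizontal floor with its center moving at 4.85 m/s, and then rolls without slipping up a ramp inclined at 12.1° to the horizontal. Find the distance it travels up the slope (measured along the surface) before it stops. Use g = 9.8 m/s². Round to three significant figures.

d ≈ 11.5 m

Here I = MR², so the shape factor k = I/(MR²) = 1.
Pure rolling means v = ωR; then KE = ½Mv² + ½I(v/R)² = ½(1+k)Mv² = Mv².
Setting this equal to Mgh gives the vertical rise h = (1+k)v₀²/(2g) = 2×4.85²/(2×9.8) = 2.4 m.
The distance along the slope is d = h/sinθ = 2.4/sin12.1° ≈ 11.5 m.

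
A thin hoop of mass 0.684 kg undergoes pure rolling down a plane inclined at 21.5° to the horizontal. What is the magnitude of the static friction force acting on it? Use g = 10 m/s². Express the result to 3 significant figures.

Here I = MR², so the shape factor k = I/(MR²) = 1.
Along the incline Mg sinθ − f = Ma, and torque about the center fR = Iα = kMR²(a/R) gives f = kMa.
Combining, a = g sinθ/(1+k) and f = kMa = kMg sinθ/(1+k).
f = 1 × 0.684 × 10 × sin21.5° / 2 ≈ 1.25 N.

f ≈ 1.25 N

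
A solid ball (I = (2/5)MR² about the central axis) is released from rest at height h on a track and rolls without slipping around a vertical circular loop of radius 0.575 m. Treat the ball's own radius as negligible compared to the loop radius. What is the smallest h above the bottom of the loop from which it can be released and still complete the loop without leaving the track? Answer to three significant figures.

h_min ≈ 1.55 m

The moment of inertia is (2/5)MR², giving k ≡ I/(MR²) = 0.4.
At the top of the loop, the minimum-contact condition is Mg = Mv_top²/r, so v_top² = gr.
With ω = v/R, the kinetic energy at speed v is ½(1+k)Mv² = (7/10)Mv².
Energy conservation from release (height h) to the top (height 2r): Mgh = Mg(2r) + (7/10)M·gr.
Thus h_min = 2r + (1+k)r/2 = r(2 + 1.4/2) = 0.575 × 2.7 ≈ 1.55 m.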